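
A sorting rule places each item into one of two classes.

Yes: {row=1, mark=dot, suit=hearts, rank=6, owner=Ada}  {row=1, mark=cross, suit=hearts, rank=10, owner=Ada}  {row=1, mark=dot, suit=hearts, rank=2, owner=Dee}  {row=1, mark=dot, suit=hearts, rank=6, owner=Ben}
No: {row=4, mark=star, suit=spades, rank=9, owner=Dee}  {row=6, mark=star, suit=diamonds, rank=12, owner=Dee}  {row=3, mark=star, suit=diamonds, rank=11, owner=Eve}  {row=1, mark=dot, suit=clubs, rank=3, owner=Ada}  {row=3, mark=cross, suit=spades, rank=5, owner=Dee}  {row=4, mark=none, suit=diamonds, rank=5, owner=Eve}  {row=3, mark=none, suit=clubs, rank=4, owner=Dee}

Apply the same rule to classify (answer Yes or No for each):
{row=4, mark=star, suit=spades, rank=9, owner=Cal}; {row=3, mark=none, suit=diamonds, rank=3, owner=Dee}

The rule appears to be: suit is hearts.
{row=4, mark=star, suit=spades, rank=9, owner=Cal} — suit is spades, hence No. {row=3, mark=none, suit=diamonds, rank=3, owner=Dee} — suit is diamonds, hence No.

No, No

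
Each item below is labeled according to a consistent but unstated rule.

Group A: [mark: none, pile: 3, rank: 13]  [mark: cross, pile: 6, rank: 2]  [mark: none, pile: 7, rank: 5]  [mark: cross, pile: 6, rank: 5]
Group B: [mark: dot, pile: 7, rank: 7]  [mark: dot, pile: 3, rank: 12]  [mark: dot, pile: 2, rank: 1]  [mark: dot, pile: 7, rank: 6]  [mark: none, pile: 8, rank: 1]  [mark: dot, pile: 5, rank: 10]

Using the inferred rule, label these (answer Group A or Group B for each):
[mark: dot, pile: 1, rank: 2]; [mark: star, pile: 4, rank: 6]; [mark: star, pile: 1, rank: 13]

Group B, Group A, Group A

A rule that fits every label: mark is not dot AND pile ≤ 7 — true of each 'Group A' example, false of each 'Group B' one.
[mark: dot, pile: 1, rank: 2] — mark is dot, pile = 1, hence Group B. [mark: star, pile: 4, rank: 6] — mark is star, pile = 4, hence Group A. [mark: star, pile: 1, rank: 13] — mark is star, pile = 1, hence Group A.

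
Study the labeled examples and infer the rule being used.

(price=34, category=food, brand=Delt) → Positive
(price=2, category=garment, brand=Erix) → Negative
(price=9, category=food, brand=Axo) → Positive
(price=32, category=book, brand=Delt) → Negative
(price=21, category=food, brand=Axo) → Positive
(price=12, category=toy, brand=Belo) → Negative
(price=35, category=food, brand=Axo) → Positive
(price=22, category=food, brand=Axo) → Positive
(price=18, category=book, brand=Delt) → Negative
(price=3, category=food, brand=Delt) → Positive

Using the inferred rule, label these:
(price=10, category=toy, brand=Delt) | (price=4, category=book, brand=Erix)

Looking at the examples, the only property every 'Positive' case has and every 'Negative' case lacks is: category is food.
Negative: (price=10, category=toy, brand=Delt), since category is toy. Negative: (price=4, category=book, brand=Erix), since category is book.

Negative, Negative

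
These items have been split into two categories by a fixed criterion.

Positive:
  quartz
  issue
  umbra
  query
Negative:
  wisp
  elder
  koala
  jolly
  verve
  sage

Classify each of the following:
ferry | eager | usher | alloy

One predicate separates the groups cleanly: contains 'u'.
ferry: no 'u', doesn't match → Negative. eager: no 'u', doesn't match → Negative. usher: has 'u', checks out → Positive. alloy: no 'u', doesn't match → Negative.

Negative, Negative, Positive, Negative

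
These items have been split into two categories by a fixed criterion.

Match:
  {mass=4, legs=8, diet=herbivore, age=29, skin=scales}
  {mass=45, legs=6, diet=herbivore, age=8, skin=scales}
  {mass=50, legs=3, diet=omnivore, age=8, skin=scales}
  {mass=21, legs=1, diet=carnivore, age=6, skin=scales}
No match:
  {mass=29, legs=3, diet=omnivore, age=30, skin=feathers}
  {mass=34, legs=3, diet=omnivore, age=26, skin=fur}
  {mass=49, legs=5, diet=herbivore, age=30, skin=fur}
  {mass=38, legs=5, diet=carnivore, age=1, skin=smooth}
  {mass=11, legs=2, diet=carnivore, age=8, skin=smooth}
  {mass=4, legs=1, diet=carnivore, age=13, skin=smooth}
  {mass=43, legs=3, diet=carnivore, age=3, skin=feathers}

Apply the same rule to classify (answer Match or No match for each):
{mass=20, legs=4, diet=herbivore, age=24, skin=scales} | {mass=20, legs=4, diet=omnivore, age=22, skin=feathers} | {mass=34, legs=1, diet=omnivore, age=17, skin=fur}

Match, No match, No match

A rule that fits every label: skin is scales — true of each 'Match' example, false of each 'No match' one.
{mass=20, legs=4, diet=herbivore, age=24, skin=scales} → skin is scales → Match. {mass=20, legs=4, diet=omnivore, age=22, skin=feathers} → skin is feathers → No match. {mass=34, legs=1, diet=omnivore, age=17, skin=fur} → skin is fur → No match.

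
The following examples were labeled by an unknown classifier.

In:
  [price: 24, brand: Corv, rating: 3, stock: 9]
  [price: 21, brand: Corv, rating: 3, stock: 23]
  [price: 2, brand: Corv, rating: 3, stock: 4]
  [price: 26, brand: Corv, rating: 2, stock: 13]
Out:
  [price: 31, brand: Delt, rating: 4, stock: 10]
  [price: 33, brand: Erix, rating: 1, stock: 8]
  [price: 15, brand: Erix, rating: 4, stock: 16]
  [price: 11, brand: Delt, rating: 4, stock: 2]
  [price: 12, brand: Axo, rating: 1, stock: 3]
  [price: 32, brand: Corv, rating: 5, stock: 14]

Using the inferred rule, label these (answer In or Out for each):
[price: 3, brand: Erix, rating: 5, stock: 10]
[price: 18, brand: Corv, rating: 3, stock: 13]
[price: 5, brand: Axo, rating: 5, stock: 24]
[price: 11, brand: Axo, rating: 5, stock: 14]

All 'In' examples share one property — brand is Corv AND price ≤ 26 — and every 'Out' example lacks it.
[price: 3, brand: Erix, rating: 5, stock: 10] → brand is Erix, price = 3 → Out.
[price: 18, brand: Corv, rating: 3, stock: 13] → brand is Corv, price = 18 → In.
[price: 5, brand: Axo, rating: 5, stock: 24] → brand is Axo, price = 5 → Out.
[price: 11, brand: Axo, rating: 5, stock: 14] → brand is Axo, price = 11 → Out.

Out, In, Out, Out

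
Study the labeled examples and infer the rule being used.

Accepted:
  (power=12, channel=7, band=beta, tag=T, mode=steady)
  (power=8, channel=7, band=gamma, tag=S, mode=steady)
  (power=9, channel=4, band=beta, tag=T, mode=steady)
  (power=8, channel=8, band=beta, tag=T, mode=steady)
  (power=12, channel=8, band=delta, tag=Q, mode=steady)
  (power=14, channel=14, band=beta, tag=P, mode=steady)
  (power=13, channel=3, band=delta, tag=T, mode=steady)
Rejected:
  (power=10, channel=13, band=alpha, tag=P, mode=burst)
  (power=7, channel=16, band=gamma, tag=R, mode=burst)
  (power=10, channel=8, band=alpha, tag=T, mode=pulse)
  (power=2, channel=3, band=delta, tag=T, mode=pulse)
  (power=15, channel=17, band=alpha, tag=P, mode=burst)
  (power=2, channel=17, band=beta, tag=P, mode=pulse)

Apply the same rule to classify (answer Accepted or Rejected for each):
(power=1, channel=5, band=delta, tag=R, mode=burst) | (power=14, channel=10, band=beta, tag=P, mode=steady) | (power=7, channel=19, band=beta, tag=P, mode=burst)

Rejected, Accepted, Rejected

Comparing the two groups points to one rule — mode is steady.
Rejected: (power=1, channel=5, band=delta, tag=R, mode=burst), since mode is burst. Accepted: (power=14, channel=10, band=beta, tag=P, mode=steady), since mode is steady. Rejected: (power=7, channel=19, band=beta, tag=P, mode=burst), since mode is burst.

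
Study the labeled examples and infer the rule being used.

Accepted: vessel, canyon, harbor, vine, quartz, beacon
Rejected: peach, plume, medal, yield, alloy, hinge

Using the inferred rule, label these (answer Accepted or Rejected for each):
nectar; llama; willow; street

Accepted, Rejected, Accepted, Accepted

Every 'Accepted' example satisfies: even length. None of the 'Rejected' examples do.
nectar: Accepted (length 6).
llama: Rejected (length 5).
willow: Accepted (length 6).
street: Accepted (length 6).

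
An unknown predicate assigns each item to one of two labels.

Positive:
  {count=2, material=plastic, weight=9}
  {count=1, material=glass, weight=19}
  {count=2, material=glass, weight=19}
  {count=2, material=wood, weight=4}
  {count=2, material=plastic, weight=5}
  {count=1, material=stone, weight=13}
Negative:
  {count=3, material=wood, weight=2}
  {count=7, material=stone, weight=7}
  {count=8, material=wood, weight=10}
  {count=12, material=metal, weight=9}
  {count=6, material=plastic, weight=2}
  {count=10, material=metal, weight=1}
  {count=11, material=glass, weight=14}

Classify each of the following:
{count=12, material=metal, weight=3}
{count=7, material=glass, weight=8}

Negative, Negative

The pattern is that an item is 'Positive' exactly when: count ≤ 2.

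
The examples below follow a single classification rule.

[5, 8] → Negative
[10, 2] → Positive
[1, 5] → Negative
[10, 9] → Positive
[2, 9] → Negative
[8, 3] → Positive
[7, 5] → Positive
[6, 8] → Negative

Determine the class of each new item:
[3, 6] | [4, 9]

Negative, Negative

One predicate separates the groups cleanly: first > second.
Negative: [3, 6], since 3 < 6. Negative: [4, 9], since 4 < 9.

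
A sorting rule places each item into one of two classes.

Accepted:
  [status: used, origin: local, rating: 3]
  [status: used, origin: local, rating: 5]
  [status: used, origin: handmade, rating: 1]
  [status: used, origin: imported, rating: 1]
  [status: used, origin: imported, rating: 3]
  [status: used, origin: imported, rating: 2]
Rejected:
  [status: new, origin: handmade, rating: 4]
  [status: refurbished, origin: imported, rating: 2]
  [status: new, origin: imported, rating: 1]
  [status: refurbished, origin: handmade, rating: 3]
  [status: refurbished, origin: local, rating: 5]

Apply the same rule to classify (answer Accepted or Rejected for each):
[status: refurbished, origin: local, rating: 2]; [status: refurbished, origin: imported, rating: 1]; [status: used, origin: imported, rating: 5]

Rejected, Rejected, Accepted

Every 'Accepted' example satisfies: status is used. None of the 'Rejected' examples do.
Rejected: [status: refurbished, origin: local, rating: 2], since status is refurbished.
Rejected: [status: refurbished, origin: imported, rating: 1], since status is refurbished.
Accepted: [status: used, origin: imported, rating: 5], since status is used.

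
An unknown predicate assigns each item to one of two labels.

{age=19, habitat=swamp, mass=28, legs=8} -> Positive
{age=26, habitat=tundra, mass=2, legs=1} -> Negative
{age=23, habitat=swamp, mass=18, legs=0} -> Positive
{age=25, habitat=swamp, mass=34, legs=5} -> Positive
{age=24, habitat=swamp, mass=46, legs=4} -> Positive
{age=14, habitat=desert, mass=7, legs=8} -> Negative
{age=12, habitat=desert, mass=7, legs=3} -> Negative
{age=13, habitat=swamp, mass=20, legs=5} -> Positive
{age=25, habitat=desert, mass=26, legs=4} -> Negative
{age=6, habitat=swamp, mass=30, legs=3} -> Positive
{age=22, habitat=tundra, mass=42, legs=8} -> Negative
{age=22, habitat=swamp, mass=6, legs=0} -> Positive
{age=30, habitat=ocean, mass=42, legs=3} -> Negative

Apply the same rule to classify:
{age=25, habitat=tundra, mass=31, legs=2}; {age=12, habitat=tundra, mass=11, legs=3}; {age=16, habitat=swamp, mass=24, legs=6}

Negative, Negative, Positive

Every 'Positive' example satisfies: habitat is swamp. None of the 'Negative' examples do.
{age=25, habitat=tundra, mass=31, legs=2} → habitat is tundra → Negative.
{age=12, habitat=tundra, mass=11, legs=3} → habitat is tundra → Negative.
{age=16, habitat=swamp, mass=24, legs=6} → habitat is swamp → Positive.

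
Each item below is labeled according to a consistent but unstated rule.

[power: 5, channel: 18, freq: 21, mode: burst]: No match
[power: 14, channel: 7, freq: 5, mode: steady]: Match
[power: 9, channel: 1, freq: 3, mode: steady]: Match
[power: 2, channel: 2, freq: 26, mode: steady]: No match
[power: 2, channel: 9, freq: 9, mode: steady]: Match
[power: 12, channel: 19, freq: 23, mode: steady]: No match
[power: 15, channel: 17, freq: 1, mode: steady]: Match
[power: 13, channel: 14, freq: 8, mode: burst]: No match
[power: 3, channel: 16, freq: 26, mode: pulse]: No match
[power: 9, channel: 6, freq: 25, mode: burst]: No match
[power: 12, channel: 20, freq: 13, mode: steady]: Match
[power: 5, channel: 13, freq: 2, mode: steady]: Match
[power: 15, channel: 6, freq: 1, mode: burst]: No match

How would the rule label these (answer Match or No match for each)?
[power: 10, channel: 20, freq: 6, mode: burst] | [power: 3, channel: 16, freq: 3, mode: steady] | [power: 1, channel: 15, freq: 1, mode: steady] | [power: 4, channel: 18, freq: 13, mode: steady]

No match, Match, Match, Match

The classifier is using: mode is steady AND freq ≤ 13.
[power: 10, channel: 20, freq: 6, mode: burst]: mode is burst, freq = 6 — doesn't match, so No match. [power: 3, channel: 16, freq: 3, mode: steady]: mode is steady, freq = 3 — satisfies this, so Match. [power: 1, channel: 15, freq: 1, mode: steady]: mode is steady, freq = 1 — satisfies this, so Match. [power: 4, channel: 18, freq: 13, mode: steady]: mode is steady, freq = 13 — satisfies this, so Match.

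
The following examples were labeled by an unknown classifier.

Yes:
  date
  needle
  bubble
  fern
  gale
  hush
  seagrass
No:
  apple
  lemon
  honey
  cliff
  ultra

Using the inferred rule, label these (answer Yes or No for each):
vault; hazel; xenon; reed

No, No, No, Yes

Every 'Yes' example satisfies: even length. None of the 'No' examples do.
vault: length 5, lacks this property → No. hazel: length 5, lacks this property → No. xenon: length 5, lacks this property → No. reed: length 4, checks out → Yes.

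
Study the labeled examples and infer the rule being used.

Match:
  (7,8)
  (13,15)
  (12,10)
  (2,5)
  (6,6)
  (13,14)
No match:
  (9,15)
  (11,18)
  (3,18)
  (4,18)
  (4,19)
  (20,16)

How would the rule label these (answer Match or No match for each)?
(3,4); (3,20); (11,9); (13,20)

Match, No match, Match, No match

All 'Match' examples share one property — |first − second| ≤ 3 — and every 'No match' example lacks it.
(3,4) → |3−4| = 1 → Match. (3,20) → |3−20| = 17 → No match. (11,9) → |11−9| = 2 → Match. (13,20) → |13−20| = 7 → No match.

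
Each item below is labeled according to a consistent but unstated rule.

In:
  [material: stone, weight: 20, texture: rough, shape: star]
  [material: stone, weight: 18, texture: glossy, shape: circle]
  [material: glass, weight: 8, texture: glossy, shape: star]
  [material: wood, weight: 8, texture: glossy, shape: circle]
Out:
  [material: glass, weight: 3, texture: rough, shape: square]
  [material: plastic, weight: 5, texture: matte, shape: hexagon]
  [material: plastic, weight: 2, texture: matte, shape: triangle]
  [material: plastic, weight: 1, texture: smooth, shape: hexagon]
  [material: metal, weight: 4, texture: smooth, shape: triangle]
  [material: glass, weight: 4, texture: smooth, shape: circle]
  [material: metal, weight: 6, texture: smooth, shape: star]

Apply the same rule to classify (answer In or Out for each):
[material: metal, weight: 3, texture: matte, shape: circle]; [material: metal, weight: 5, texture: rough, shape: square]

Out, Out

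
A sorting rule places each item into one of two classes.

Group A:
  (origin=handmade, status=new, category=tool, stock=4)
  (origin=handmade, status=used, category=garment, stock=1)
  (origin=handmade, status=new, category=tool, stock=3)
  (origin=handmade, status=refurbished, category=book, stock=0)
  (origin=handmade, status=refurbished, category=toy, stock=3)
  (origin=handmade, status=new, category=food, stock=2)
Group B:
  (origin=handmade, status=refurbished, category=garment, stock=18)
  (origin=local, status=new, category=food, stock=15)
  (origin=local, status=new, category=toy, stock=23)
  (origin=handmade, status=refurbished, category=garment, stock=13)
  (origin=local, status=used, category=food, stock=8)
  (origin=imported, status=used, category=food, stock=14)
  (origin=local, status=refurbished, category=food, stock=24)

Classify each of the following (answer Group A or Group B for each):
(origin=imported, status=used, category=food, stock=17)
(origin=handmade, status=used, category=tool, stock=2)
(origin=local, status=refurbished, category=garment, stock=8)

Group B, Group A, Group B

The simplest hypothesis consistent with all the labels is: stock ≤ 4.
Group B: (origin=imported, status=used, category=food, stock=17), since stock = 17. Group A: (origin=handmade, status=used, category=tool, stock=2), since stock = 2. Group B: (origin=local, status=refurbished, category=garment, stock=8), since stock = 8.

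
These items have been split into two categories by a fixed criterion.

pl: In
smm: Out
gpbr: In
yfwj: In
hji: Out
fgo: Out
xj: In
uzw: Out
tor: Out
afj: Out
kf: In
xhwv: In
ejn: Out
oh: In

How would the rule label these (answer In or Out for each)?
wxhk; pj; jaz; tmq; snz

In, In, Out, Out, Out

Checking candidate rules against both groups, what survives is: even length.
wxhk: In (length 4).
pj: In (length 2).
jaz: Out (length 3).
tmq: Out (length 3).
snz: Out (length 3).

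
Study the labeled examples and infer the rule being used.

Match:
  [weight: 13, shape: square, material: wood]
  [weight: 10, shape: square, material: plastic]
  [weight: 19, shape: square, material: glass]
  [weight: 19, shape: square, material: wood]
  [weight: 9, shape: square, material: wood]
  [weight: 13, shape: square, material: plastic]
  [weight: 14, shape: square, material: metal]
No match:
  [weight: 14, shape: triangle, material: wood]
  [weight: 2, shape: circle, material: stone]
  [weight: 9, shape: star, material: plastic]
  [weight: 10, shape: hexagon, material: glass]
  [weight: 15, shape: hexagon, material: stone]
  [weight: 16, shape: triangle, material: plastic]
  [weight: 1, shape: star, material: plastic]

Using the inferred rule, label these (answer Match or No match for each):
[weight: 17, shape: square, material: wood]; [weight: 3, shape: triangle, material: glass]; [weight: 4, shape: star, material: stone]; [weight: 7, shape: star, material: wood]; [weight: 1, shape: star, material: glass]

Match, No match, No match, No match, No match

The pattern is that an item is 'Match' exactly when: shape is square.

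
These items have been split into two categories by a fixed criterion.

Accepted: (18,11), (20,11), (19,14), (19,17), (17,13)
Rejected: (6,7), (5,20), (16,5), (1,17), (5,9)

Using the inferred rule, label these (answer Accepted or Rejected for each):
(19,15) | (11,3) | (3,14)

A rule that fits every label: sum ≥ 29 — true of each 'Accepted' example, false of each 'Rejected' one.

Accepted, Rejected, Rejected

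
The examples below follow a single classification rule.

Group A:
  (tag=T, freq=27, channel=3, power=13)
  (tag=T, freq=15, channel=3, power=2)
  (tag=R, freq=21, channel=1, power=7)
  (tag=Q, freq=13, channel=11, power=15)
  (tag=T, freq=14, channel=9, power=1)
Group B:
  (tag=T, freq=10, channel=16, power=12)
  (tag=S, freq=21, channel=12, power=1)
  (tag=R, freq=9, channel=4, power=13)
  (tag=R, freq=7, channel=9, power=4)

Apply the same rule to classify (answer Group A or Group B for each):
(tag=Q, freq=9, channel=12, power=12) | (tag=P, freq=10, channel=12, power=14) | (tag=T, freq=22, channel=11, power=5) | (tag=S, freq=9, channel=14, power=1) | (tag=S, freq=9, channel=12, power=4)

Group B, Group B, Group A, Group B, Group B

The classifier is using: channel ≤ 11 AND freq ≥ 10.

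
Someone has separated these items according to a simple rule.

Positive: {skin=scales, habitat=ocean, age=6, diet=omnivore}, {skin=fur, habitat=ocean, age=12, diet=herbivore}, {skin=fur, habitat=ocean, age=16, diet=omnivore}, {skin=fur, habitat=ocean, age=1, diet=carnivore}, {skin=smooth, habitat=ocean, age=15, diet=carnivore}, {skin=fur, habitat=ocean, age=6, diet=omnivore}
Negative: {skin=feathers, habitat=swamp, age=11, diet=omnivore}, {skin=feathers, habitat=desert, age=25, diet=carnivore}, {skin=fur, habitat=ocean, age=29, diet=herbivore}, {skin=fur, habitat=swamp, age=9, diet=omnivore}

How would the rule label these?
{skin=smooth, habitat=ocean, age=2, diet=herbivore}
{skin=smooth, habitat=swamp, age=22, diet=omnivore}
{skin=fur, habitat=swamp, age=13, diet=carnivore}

Positive, Negative, Negative

Every 'Positive' example satisfies: habitat is ocean AND age ≤ 16. None of the 'Negative' examples do.
Positive: {skin=smooth, habitat=ocean, age=2, diet=herbivore}, since habitat is ocean, age = 2.
Negative: {skin=smooth, habitat=swamp, age=22, diet=omnivore}, since habitat is swamp, age = 22.
Negative: {skin=fur, habitat=swamp, age=13, diet=carnivore}, since habitat is swamp, age = 13.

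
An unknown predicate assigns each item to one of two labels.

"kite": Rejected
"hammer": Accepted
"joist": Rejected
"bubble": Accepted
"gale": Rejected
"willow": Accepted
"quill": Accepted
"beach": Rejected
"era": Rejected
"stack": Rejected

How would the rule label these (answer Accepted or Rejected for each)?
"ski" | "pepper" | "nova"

The rule appears to be: has a double letter.
Rejected: "ski", since no doubled letter.
Accepted: "pepper", since 'pp' doubled.
Rejected: "nova", since no doubled letter.

Rejected, Accepted, Rejected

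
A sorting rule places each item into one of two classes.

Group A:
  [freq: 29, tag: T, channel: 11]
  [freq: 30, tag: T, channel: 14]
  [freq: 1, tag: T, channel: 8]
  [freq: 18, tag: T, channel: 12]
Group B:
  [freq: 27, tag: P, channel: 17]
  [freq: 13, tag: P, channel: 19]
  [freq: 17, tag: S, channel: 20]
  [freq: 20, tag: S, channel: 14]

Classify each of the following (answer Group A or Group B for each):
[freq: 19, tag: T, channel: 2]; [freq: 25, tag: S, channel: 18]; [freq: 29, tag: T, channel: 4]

The simplest hypothesis consistent with all the labels is: tag is T.

Group A, Group B, Group A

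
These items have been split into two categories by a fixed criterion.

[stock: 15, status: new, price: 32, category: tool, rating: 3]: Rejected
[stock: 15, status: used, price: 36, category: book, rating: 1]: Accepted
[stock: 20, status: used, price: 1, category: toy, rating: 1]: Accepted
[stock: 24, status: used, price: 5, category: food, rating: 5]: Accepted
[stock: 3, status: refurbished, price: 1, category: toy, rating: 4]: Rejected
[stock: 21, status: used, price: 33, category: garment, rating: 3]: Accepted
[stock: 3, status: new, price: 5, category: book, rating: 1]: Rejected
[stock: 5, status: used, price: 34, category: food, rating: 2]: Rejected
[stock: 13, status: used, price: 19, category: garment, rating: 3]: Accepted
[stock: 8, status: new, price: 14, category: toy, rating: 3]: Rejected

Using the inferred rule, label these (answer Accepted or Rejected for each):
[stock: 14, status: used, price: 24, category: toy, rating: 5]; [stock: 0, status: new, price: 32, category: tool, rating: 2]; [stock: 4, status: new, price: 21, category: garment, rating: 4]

Accepted, Rejected, Rejected

The common property of the 'Accepted' items is: status is used AND stock ≥ 8. No 'Rejected' item has it.
[stock: 14, status: used, price: 24, category: toy, rating: 5]: status is used, stock = 14, passes → Accepted. [stock: 0, status: new, price: 32, category: tool, rating: 2]: status is new, stock = 0, does not pass → Rejected. [stock: 4, status: new, price: 21, category: garment, rating: 4]: status is new, stock = 4, does not pass → Rejected.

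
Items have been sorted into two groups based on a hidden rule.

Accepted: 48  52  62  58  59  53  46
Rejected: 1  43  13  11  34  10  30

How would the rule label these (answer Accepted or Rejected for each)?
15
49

Rejected, Accepted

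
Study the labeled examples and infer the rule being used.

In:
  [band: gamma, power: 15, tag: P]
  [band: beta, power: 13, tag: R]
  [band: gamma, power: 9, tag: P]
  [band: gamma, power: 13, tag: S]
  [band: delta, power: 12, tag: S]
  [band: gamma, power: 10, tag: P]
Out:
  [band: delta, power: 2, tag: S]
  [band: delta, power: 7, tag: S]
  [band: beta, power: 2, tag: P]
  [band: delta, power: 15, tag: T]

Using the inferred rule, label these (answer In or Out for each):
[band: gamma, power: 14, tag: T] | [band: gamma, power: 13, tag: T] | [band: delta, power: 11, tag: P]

One predicate separates the groups cleanly: tag is not T AND power ≥ 9.
[band: gamma, power: 14, tag: T]: tag is T, power = 14 — does not pass, so Out.
[band: gamma, power: 13, tag: T]: tag is T, power = 13 — does not pass, so Out.
[band: delta, power: 11, tag: P]: tag is P, power = 11 — qualifies, so In.

Out, Out, In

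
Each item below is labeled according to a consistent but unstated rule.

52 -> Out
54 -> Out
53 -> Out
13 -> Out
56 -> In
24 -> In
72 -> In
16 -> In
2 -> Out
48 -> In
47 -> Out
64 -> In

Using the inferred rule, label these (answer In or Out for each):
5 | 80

Out, In

The distinguishing property — multiple of 8 — holds for all the 'In' cases and none of the 'Out' cases.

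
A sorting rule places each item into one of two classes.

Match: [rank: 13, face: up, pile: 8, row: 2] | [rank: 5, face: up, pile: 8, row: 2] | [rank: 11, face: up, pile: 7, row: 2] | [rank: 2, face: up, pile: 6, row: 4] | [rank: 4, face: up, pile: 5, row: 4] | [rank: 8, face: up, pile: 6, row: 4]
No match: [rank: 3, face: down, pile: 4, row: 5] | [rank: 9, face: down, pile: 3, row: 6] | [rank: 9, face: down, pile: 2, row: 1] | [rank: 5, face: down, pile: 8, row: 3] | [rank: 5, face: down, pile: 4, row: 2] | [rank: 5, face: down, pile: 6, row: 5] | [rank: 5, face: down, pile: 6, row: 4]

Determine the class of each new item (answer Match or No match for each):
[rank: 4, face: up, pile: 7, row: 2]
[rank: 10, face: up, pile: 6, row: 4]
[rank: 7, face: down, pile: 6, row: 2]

Match, Match, No match

Comparing the two groups points to one rule — face is up.
[rank: 4, face: up, pile: 7, row: 2]: face is up — fits, so Match.
[rank: 10, face: up, pile: 6, row: 4]: face is up — fits, so Match.
[rank: 7, face: down, pile: 6, row: 2]: face is down — lacks this property, so No match.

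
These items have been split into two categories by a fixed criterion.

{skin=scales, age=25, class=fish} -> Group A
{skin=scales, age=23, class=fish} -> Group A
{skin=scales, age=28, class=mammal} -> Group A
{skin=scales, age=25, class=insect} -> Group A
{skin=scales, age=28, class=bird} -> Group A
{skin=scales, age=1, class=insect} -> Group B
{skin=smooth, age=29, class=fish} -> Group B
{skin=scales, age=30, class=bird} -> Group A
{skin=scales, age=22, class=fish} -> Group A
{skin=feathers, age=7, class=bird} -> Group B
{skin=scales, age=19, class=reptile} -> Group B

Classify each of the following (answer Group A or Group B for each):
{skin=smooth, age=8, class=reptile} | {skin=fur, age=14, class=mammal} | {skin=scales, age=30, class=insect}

'Group A' ⟺ skin is scales AND age ≥ 22.
{skin=smooth, age=8, class=reptile}: skin is smooth, age = 8 — does not pass, so Group B. {skin=fur, age=14, class=mammal}: skin is fur, age = 14 — does not pass, so Group B. {skin=scales, age=30, class=insect}: skin is scales, age = 30 — qualifies, so Group A.

Group B, Group B, Group A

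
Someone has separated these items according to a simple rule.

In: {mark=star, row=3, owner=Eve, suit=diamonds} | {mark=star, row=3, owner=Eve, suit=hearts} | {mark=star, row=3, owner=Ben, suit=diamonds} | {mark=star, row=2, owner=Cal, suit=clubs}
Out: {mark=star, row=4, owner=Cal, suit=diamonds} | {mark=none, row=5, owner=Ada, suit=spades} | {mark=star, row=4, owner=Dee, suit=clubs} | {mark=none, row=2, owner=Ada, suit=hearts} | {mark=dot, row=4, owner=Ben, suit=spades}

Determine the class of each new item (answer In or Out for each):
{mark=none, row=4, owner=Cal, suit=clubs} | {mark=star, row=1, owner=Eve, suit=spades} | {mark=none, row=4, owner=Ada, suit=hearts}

The rule appears to be: mark is star AND row ≤ 3.
{mark=none, row=4, owner=Cal, suit=clubs}: Out (mark is none, row = 4). {mark=star, row=1, owner=Eve, suit=spades}: In (mark is star, row = 1). {mark=none, row=4, owner=Ada, suit=hearts}: Out (mark is none, row = 4).

Out, In, Out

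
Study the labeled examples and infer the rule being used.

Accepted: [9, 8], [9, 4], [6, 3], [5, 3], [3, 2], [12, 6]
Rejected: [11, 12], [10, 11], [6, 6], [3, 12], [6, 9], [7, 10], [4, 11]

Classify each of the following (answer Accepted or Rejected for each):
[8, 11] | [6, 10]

Rejected, Rejected

Every 'Accepted' example satisfies: first > second. None of the 'Rejected' examples do.
[8, 11]: 8 < 11, doesn't qualify → Rejected.
[6, 10]: 6 < 10, doesn't qualify → Rejected.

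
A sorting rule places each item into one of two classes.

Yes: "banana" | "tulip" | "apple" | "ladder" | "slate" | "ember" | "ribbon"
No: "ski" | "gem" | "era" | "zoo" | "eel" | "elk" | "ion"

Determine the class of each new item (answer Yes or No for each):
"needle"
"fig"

Every 'Yes' example satisfies: length ≥ 5. None of the 'No' examples do.
Yes: "needle", since length 6. No: "fig", since length 3.

Yes, No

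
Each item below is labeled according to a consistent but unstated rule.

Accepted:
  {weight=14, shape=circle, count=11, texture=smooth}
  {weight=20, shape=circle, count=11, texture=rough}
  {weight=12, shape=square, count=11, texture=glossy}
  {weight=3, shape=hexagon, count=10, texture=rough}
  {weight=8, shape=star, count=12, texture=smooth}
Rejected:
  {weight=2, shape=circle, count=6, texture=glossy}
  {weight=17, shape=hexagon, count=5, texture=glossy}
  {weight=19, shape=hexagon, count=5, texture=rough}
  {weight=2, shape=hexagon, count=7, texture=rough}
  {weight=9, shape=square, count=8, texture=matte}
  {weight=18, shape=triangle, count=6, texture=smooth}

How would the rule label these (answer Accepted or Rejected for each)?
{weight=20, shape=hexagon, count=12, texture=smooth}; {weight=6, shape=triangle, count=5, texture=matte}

Accepted, Rejected

The simplest hypothesis consistent with all the labels is: count ≥ 10.
{weight=20, shape=hexagon, count=12, texture=smooth}: Accepted (count = 12).
{weight=6, shape=triangle, count=5, texture=matte}: Rejected (count = 5).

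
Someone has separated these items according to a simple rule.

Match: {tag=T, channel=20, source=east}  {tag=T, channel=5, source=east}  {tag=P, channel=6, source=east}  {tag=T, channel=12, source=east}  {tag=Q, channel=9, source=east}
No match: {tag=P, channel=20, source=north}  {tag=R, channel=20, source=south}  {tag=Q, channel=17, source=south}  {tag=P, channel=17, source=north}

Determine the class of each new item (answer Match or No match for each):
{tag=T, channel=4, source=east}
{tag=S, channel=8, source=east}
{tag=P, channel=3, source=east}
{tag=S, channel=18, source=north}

Match, Match, Match, No match

One predicate separates the groups cleanly: source is east.
{tag=T, channel=4, source=east} — source is east, hence Match. {tag=S, channel=8, source=east} — source is east, hence Match. {tag=P, channel=3, source=east} — source is east, hence Match. {tag=S, channel=18, source=north} — source is north, hence No match.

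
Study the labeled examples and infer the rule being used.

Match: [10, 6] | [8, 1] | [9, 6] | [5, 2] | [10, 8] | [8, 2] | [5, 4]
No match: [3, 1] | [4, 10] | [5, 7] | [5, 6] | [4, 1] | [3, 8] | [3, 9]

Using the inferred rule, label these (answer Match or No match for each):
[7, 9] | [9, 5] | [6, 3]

One predicate separates the groups cleanly: first > second AND sum ≥ 7.
[7, 9]: 7 < 9, 7+9 = 16, doesn't match → No match. [9, 5]: 9 > 5, 9+5 = 14, passes → Match. [6, 3]: 6 > 3, 6+3 = 9, passes → Match.

No match, Match, Match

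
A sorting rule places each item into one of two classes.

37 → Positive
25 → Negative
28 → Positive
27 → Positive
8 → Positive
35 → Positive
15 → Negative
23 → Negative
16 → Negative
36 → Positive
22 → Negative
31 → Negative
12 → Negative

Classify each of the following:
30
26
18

Negative, Positive, Positive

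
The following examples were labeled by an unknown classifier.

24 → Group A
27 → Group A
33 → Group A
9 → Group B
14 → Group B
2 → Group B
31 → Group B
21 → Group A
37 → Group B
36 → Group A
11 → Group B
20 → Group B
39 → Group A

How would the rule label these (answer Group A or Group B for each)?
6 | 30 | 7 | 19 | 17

All 'Group A' examples share one property — multiple of 3 AND at least 11 — and every 'Group B' example lacks it.
6: 6 = 3·2, 6 < 11 — fails the rule, so Group B. 30: 30 = 3·10, 30 ≥ 11 — qualifies, so Group A. 7: 7 = 3·2 + 1, 7 < 11 — fails the rule, so Group B. 19: 19 = 3·6 + 1, 19 ≥ 11 — fails the rule, so Group B. 17: 17 = 3·5 + 2, 17 ≥ 11 — fails the rule, so Group B.

Group B, Group A, Group B, Group B, Group B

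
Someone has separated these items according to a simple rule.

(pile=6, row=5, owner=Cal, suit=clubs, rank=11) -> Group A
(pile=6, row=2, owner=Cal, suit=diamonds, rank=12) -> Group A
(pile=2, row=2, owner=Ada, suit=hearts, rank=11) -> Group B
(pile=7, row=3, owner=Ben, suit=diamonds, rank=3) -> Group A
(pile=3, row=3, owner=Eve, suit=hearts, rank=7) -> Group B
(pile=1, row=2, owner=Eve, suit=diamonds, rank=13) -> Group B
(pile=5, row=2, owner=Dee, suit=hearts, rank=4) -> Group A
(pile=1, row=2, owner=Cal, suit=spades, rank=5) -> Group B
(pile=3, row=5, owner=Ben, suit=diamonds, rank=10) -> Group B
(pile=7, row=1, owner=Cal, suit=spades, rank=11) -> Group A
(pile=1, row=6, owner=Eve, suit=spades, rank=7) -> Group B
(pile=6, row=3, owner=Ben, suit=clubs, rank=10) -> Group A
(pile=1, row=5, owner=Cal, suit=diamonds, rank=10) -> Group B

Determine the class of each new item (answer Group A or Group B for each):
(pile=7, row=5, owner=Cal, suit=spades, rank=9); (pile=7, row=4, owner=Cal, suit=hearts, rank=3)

A rule that fits every label: pile ≥ 5 — true of each 'Group A' example, false of each 'Group B' one.

Group A, Group A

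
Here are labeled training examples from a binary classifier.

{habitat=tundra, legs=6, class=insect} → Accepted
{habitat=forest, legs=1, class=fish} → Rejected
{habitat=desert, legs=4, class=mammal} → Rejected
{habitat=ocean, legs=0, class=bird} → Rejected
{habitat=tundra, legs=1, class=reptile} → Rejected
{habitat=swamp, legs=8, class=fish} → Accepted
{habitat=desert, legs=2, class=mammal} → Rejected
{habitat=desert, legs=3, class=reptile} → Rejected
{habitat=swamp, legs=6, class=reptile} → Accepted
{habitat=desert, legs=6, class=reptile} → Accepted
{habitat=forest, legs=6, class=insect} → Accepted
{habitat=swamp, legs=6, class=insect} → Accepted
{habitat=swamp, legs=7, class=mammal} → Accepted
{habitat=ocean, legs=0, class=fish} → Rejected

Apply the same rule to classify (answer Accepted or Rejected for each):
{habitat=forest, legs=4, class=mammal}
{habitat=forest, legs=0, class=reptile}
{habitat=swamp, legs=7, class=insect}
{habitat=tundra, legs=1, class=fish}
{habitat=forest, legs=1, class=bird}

Rejected, Rejected, Accepted, Rejected, Rejected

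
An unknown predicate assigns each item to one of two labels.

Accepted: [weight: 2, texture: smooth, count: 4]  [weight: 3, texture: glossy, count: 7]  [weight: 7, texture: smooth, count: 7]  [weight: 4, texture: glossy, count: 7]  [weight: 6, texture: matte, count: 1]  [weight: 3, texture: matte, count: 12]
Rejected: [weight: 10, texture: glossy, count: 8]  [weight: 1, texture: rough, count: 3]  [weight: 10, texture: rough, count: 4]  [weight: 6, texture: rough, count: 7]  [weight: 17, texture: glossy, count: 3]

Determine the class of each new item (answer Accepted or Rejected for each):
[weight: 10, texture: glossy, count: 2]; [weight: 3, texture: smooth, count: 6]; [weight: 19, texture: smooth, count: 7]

The classifier is using: texture is not rough AND weight ≤ 7.
[weight: 10, texture: glossy, count: 2]: texture is glossy, weight = 10, lacks this property → Rejected. [weight: 3, texture: smooth, count: 6]: texture is smooth, weight = 3, has this property → Accepted. [weight: 19, texture: smooth, count: 7]: texture is smooth, weight = 19, lacks this property → Rejected.

Rejected, Accepted, Rejected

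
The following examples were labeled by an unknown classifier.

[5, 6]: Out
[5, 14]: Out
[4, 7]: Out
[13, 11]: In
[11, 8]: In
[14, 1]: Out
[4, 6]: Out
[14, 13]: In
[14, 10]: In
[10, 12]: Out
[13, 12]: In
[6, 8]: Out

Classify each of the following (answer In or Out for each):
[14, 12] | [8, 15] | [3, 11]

All 'In' examples share one property — first > second AND sum ≥ 19 — and every 'Out' example lacks it.
[14, 12]: 14 > 12, 14+12 = 26 — qualifies, so In. [8, 15]: 8 < 15, 8+15 = 23 — doesn't qualify, so Out. [3, 11]: 3 < 11, 3+11 = 14 — doesn't qualify, so Out.

In, Out, Out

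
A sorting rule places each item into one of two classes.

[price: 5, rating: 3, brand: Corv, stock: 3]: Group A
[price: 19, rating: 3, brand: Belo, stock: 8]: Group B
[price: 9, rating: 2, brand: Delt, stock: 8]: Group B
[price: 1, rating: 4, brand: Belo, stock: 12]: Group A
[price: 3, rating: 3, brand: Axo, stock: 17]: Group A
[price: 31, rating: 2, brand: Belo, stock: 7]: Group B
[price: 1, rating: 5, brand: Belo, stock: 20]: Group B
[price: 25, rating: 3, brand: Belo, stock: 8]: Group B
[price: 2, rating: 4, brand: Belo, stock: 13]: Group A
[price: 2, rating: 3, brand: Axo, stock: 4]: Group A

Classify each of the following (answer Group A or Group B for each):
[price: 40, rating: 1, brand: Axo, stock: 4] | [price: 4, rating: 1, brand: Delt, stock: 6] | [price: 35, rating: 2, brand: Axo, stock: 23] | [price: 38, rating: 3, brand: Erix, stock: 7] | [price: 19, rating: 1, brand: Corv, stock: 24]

Group B, Group A, Group B, Group B, Group B

All 'Group A' examples share one property — price ≤ 5 AND stock ≤ 17 — and every 'Group B' example lacks it.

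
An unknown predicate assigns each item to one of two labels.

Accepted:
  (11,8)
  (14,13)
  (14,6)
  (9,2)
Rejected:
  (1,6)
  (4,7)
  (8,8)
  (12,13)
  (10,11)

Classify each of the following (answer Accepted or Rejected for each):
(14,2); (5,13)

Accepted, Rejected

The simplest hypothesis consistent with all the labels is: first > second.
(14,2): 14 > 2, meets the rule → Accepted. (5,13): 5 < 13, fails the rule → Rejected.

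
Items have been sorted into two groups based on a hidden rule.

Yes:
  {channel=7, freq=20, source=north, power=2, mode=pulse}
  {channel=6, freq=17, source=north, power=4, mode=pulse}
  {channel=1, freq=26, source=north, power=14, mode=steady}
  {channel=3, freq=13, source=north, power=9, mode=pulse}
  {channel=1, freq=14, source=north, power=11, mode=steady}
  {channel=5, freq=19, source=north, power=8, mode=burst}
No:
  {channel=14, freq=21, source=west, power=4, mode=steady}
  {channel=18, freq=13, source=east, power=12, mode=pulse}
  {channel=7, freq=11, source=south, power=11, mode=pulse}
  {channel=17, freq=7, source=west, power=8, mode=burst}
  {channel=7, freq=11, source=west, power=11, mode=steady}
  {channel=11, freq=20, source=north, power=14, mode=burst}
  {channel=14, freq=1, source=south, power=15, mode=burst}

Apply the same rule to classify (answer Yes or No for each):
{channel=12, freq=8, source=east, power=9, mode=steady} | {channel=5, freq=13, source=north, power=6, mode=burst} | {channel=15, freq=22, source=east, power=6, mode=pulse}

The rule appears to be: source is north AND channel ≤ 7.
{channel=12, freq=8, source=east, power=9, mode=steady} — source is east, channel = 12, hence No.
{channel=5, freq=13, source=north, power=6, mode=burst} — source is north, channel = 5, hence Yes.
{channel=15, freq=22, source=east, power=6, mode=pulse} — source is east, channel = 15, hence No.

No, Yes, No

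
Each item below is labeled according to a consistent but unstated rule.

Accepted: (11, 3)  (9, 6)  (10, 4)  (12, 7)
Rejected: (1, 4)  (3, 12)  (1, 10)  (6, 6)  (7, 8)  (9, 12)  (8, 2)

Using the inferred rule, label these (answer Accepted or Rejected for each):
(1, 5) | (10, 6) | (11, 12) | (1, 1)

Every 'Accepted' example satisfies: first > second AND sum ≥ 11. None of the 'Rejected' examples do.
(1, 5) — 1 < 5, 1+5 = 6, hence Rejected.
(10, 6) — 10 > 6, 10+6 = 16, hence Accepted.
(11, 12) — 11 < 12, 11+12 = 23, hence Rejected.
(1, 1) — 1 = 1, 1+1 = 2, hence Rejected.

Rejected, Accepted, Rejected, Rejected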